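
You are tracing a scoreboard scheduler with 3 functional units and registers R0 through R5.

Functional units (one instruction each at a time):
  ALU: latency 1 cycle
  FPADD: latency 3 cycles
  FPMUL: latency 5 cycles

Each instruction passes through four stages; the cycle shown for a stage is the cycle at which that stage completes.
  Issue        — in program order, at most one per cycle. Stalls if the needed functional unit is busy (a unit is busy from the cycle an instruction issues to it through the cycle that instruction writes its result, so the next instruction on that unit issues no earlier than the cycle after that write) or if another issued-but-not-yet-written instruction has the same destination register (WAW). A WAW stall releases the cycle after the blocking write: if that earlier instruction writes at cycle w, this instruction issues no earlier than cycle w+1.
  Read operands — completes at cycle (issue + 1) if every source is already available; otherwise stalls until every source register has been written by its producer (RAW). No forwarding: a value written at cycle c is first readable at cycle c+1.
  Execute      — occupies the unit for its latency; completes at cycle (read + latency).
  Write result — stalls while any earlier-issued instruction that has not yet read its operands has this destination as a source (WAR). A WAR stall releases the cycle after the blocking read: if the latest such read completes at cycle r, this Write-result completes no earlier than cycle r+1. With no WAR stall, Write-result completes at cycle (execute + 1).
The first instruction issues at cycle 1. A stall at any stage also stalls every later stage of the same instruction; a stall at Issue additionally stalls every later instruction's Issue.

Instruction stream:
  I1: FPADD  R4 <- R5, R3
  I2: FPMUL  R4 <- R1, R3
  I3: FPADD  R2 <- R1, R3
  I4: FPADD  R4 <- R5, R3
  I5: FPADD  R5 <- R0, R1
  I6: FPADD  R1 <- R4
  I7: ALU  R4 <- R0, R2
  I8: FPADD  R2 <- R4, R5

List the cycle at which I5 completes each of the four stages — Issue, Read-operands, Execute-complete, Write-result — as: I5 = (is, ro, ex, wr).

I5 = (21, 22, 25, 26)

cycle 1: I1→FPADD
cycle 2: I1 RO
cycle 5: I1 EX
cycle 6: I1 WR R4
cycle 7: I2→FPMUL
cycle 8: I2 RO, I3→FPADD
cycle 9: I3 RO
cycle 12: I3 EX
cycle 13: I2 EX, I3 WR R2
cycle 14: I2 WR R4
cycle 15: I4→FPADD
cycle 16: I4 RO
cycle 19: I4 EX
cycle 20: I4 WR R4
cycle 21: I5→FPADD
cycle 22: I5 RO
cycle 25: I5 EX
cycle 26: I5 WR R5
cycle 27: I6→FPADD
cycle 28: I6 RO, I7→ALU
cycle 29: I7 RO
cycle 30: I7 EX
cycle 31: I6 EX, I7 WR R4
cycle 32: I6 WR R1
cycle 33: I8→FPADD
cycle 34: I8 RO
cycle 37: I8 EX
cycle 38: I8 WR R2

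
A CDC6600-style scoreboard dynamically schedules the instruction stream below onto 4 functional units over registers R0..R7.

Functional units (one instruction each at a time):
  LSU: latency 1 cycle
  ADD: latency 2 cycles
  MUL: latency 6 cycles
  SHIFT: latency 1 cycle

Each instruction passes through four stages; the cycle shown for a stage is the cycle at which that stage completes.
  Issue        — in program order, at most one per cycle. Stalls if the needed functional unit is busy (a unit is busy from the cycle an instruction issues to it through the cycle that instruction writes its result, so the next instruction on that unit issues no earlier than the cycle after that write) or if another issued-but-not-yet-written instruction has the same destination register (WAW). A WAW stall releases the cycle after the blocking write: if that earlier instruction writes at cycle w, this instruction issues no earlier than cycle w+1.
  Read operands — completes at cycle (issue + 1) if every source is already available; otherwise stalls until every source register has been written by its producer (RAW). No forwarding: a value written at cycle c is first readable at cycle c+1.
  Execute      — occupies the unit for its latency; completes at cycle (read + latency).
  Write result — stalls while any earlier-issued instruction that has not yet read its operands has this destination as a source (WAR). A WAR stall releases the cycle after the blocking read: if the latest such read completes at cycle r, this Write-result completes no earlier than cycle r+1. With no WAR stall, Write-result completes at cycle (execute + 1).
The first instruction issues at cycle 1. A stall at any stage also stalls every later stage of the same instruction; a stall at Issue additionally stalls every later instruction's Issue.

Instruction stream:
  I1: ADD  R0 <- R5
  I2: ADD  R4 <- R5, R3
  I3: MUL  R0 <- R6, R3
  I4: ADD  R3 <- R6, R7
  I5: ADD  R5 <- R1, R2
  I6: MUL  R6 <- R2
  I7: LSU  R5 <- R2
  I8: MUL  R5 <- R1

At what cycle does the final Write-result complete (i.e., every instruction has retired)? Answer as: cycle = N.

cycle = 34

[1] I1→ADD
[2] I1 RO
[4] I1 EX
[5] I1 WR R0
[6] I2→ADD
[7] I2 RO; I3→MUL
[8] I3 RO
[9] I2 EX
[10] I2 WR R4
[11] I4→ADD
[12] I4 RO
[14] I3 EX; I4 EX
[15] I3 WR R0; I4 WR R3
[16] I5→ADD
[17] I5 RO; I6→MUL
[18] I6 RO
[19] I5 EX
[20] I5 WR R5
[21] I7→LSU
[22] I7 RO
[23] I7 EX
[24] I6 EX; I7 WR R5
[25] I6 WR R6
[26] I8→MUL
[27] I8 RO
[33] I8 EX
[34] I8 WR R5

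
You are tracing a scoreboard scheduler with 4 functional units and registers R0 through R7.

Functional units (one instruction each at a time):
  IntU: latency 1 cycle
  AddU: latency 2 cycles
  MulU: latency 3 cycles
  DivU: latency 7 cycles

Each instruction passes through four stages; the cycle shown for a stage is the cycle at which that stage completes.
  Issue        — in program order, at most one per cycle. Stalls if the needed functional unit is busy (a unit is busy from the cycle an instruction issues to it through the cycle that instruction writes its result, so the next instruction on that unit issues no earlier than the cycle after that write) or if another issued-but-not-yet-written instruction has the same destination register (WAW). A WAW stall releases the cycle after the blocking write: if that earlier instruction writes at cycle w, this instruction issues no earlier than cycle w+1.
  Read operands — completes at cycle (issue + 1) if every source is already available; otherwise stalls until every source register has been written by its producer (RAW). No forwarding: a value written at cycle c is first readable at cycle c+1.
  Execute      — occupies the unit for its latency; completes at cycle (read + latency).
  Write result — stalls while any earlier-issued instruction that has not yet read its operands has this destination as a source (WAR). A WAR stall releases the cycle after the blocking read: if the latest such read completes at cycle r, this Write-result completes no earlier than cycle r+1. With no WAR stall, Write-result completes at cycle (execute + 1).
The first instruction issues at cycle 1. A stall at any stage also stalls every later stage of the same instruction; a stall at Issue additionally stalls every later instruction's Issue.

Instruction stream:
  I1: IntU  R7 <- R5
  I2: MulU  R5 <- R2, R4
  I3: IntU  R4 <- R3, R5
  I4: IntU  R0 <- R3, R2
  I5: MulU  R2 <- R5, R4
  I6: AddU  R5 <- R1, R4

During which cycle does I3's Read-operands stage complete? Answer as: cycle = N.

cycle 1: issue I1 (IntU)
cycle 2: I1 read-ops; issue I2 (MulU)
cycle 3: I1 finished on IntU; I2 read-ops
cycle 4: I1→R7
cycle 5: issue I3 (IntU)
cycle 6: I2 finished on MulU
cycle 7: I2→R5
cycle 8: I3 read-ops
cycle 9: I3 finished on IntU
cycle 10: I3→R4
cycle 11: issue I4 (IntU)
cycle 12: I4 read-ops; issue I5 (MulU)
cycle 13: I4 finished on IntU; I5 read-ops; issue I6 (AddU)
cycle 14: I4→R0; I6 read-ops
cycle 16: I5 finished on MulU; I6 finished on AddU
cycle 17: I5→R2; I6→R5

cycle = 8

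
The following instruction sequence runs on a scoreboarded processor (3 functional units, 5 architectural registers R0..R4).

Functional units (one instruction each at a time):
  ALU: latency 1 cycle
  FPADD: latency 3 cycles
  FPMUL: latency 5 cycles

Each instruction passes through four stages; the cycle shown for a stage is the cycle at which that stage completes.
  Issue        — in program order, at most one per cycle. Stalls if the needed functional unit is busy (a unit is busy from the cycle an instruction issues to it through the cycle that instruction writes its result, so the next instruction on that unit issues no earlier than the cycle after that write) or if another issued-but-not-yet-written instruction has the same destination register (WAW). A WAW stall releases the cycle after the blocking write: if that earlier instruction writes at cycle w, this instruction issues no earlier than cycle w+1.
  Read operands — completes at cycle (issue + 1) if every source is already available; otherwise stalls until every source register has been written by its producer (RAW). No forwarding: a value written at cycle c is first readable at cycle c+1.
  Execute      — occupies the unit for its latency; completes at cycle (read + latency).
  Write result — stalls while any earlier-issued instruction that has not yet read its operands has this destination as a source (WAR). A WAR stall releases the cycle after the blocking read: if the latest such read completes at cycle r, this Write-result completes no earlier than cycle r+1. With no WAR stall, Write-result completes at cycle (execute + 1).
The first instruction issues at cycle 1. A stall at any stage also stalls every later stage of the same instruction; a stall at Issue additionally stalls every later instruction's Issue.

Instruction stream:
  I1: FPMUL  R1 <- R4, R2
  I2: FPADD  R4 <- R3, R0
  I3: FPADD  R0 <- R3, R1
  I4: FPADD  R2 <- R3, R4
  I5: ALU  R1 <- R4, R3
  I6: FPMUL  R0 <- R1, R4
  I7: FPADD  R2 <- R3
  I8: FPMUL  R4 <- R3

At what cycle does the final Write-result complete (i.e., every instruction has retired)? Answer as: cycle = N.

[1] issue I1 (FPMUL)
[2] I1 read-ops; issue I2 (FPADD)
[3] I2 read-ops
[6] I2 finished on FPADD
[7] I1 finished on FPMUL; I2→R4
[8] I1→R1; issue I3 (FPADD)
[9] I3 read-ops
[12] I3 finished on FPADD
[13] I3→R0
[14] issue I4 (FPADD)
[15] I4 read-ops; issue I5 (ALU)
[16] I5 read-ops; issue I6 (FPMUL)
[17] I5 finished on ALU
[18] I4 finished on FPADD; I5→R1
[19] I4→R2; I6 read-ops
[20] issue I7 (FPADD)
[21] I7 read-ops
[24] I6 finished on FPMUL; I7 finished on FPADD
[25] I6→R0; I7→R2
[26] issue I8 (FPMUL)
[27] I8 read-ops
[32] I8 finished on FPMUL
[33] I8→R4

cycle = 33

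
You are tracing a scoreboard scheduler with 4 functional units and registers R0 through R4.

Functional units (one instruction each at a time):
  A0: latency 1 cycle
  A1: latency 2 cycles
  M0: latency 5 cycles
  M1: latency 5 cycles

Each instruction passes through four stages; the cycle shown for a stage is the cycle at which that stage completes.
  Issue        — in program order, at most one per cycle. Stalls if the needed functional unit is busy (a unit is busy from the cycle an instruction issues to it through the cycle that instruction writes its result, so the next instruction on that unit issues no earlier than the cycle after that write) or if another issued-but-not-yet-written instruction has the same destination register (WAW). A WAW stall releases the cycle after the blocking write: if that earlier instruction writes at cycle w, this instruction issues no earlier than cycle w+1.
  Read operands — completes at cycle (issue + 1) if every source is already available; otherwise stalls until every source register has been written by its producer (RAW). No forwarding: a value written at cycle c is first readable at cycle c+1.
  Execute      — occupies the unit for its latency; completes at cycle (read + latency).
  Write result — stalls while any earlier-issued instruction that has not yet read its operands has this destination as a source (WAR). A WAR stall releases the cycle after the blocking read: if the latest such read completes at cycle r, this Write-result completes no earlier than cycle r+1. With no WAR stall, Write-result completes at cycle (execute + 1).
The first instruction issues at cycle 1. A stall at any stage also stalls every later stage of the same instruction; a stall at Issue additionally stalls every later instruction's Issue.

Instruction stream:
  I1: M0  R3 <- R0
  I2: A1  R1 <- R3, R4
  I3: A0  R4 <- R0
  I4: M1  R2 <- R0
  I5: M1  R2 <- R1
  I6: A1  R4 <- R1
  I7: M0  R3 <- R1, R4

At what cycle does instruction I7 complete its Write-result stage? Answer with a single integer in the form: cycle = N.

cycle = 24

t=1  issue I1 (M0)
t=2  I1 read-ops · issue I2 (A1)
t=3  issue I3 (A0)
t=4  I3 read-ops · issue I4 (M1)
t=5  I3 finished on A0 · I4 read-ops
t=7  I1 finished on M0
t=8  I1→R3
t=9  I2 read-ops
t=10  I3→R4 · I4 finished on M1
t=11  I2 finished on A1 · I4→R2
t=12  I2→R1 · issue I5 (M1)
t=13  I5 read-ops · issue I6 (A1)
t=14  I6 read-ops · issue I7 (M0)
t=16  I6 finished on A1
t=17  I6→R4
t=18  I5 finished on M1 · I7 read-ops
t=19  I5→R2
t=23  I7 finished on M0
t=24  I7→R3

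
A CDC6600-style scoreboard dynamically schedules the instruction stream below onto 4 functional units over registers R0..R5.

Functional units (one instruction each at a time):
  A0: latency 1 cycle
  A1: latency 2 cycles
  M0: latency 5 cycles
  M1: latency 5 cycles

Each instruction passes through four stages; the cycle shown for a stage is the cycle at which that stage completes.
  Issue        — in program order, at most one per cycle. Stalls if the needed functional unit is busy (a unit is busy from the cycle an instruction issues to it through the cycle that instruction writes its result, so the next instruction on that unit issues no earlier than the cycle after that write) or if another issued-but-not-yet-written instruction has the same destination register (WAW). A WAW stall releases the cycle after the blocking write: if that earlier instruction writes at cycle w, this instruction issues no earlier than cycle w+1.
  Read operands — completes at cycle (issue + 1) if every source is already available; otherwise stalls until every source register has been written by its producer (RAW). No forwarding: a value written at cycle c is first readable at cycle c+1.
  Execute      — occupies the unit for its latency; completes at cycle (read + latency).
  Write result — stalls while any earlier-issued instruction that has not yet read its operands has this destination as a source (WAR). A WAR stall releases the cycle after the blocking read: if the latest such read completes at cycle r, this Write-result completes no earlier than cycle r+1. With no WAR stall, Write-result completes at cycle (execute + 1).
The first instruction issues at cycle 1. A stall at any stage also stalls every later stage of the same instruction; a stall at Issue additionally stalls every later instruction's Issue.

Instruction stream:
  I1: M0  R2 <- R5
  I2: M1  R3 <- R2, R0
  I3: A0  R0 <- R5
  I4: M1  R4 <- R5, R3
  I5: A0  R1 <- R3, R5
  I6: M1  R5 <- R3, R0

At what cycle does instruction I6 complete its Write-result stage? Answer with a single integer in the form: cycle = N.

I1: IS=1 RO=2 EX=7 WR=8
I2: IS=2 RO=9 EX=14 WR=15  [RAW R2: wait I1 write@8]
I3: IS=3 RO=4 EX=5 WR=10  [WAR R0: wait I2 read@9]
I4: IS=16 RO=17 EX=22 WR=23  [struct: M1 busy until I2 writes@15]
I5: IS=17 RO=18 EX=19 WR=20
I6: IS=24 RO=25 EX=30 WR=31  [struct: M1 busy until I4 writes@23]

cycle = 31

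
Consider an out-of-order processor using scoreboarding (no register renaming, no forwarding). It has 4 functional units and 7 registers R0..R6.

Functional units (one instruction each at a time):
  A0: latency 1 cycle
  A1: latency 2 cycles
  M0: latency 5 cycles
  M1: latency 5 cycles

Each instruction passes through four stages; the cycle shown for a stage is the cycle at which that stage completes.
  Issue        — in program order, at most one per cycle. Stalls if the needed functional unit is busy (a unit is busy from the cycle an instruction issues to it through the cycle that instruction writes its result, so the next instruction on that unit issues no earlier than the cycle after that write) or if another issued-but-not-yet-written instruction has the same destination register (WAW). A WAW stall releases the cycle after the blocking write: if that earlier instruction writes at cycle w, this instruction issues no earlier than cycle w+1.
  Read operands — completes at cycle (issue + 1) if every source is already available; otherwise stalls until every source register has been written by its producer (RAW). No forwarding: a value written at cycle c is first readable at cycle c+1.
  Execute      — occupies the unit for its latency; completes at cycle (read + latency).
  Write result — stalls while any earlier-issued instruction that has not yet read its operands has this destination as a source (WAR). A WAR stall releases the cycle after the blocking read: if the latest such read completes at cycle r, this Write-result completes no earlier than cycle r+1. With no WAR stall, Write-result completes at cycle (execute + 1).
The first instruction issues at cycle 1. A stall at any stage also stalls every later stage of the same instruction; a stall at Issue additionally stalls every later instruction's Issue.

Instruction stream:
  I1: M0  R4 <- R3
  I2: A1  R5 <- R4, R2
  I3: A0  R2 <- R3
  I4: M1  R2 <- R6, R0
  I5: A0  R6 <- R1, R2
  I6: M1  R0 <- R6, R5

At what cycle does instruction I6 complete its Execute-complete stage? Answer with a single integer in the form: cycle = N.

cycle = 27

c1: I1→M0
c2: I1 RO; I2→A1
c3: I3→A0
c4: I3 RO
c5: I3 EX
c7: I1 EX
c8: I1 WR R4
c9: I2 RO
c10: I3 WR R2
c11: I2 EX; I4→M1
c12: I2 WR R5; I4 RO; I5→A0
c17: I4 EX
c18: I4 WR R2
c19: I5 RO; I6→M1
c20: I5 EX
c21: I5 WR R6
c22: I6 RO
c27: I6 EX
c28: I6 WR R0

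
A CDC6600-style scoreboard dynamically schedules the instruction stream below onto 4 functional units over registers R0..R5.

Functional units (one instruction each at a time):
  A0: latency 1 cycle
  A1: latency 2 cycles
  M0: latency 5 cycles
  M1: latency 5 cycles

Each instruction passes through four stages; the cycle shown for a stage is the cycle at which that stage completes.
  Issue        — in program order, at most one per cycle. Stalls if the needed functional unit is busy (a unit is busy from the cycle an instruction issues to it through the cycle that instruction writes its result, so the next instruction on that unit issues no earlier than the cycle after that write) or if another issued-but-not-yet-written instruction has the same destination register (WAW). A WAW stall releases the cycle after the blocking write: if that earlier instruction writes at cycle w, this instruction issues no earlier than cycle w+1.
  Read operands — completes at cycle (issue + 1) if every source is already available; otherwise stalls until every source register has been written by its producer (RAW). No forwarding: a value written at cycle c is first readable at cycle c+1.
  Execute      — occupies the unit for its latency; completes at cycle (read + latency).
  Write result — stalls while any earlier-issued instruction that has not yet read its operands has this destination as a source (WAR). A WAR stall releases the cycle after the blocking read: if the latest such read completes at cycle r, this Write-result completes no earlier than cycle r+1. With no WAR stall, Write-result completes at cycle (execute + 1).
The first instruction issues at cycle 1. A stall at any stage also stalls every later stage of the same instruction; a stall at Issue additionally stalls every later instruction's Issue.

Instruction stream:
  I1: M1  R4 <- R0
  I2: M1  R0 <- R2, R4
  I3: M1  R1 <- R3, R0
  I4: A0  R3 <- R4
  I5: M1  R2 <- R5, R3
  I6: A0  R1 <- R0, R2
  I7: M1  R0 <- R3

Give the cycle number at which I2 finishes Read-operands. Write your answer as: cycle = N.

c1: I1 issues→M1
c2: I1 reads
c7: I1 exec-done
c8: I1 writes R4
c9: I2 issues→M1
c10: I2 reads
c15: I2 exec-done
c16: I2 writes R0
c17: I3 issues→M1
c18: I3 reads; I4 issues→A0
c19: I4 reads
c20: I4 exec-done
c21: I4 writes R3
c23: I3 exec-done
c24: I3 writes R1
c25: I5 issues→M1
c26: I5 reads; I6 issues→A0
c31: I5 exec-done
c32: I5 writes R2
c33: I6 reads; I7 issues→M1
c34: I6 exec-done; I7 reads
c35: I6 writes R1
c39: I7 exec-done
c40: I7 writes R0

cycle = 10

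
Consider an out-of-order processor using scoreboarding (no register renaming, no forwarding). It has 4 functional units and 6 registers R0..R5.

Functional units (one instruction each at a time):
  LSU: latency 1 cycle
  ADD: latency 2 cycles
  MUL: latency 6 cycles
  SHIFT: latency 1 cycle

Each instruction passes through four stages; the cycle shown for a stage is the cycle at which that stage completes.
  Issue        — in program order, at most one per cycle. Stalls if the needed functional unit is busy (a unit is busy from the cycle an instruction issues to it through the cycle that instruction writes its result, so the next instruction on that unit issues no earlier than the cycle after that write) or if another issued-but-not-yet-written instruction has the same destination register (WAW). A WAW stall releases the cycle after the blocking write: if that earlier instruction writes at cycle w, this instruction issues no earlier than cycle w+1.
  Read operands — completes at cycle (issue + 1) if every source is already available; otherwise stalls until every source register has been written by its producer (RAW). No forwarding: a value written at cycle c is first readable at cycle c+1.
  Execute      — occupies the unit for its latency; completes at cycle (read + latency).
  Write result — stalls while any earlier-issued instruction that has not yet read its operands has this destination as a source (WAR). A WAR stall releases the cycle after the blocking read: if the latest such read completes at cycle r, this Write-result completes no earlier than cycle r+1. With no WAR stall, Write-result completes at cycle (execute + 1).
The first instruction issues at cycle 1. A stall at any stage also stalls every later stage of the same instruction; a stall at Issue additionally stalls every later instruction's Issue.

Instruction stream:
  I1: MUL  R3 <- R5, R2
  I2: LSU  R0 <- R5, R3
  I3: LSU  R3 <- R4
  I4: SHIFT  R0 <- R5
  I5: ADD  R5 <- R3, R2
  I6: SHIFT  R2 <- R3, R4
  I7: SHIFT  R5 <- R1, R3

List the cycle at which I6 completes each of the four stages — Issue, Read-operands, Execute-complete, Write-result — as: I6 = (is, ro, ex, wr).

cycle 1: I1 issues→MUL
cycle 2: I1 reads; I2 issues→LSU
cycle 8: I1 exec-done
cycle 9: I1 writes R3
cycle 10: I2 reads
cycle 11: I2 exec-done
cycle 12: I2 writes R0
cycle 13: I3 issues→LSU
cycle 14: I3 reads; I4 issues→SHIFT
cycle 15: I3 exec-done; I4 reads; I5 issues→ADD
cycle 16: I3 writes R3; I4 exec-done
cycle 17: I4 writes R0; I5 reads
cycle 18: I6 issues→SHIFT
cycle 19: I5 exec-done; I6 reads
cycle 20: I5 writes R5; I6 exec-done
cycle 21: I6 writes R2
cycle 22: I7 issues→SHIFT
cycle 23: I7 reads
cycle 24: I7 exec-done
cycle 25: I7 writes R5

I6 = (18, 19, 20, 21)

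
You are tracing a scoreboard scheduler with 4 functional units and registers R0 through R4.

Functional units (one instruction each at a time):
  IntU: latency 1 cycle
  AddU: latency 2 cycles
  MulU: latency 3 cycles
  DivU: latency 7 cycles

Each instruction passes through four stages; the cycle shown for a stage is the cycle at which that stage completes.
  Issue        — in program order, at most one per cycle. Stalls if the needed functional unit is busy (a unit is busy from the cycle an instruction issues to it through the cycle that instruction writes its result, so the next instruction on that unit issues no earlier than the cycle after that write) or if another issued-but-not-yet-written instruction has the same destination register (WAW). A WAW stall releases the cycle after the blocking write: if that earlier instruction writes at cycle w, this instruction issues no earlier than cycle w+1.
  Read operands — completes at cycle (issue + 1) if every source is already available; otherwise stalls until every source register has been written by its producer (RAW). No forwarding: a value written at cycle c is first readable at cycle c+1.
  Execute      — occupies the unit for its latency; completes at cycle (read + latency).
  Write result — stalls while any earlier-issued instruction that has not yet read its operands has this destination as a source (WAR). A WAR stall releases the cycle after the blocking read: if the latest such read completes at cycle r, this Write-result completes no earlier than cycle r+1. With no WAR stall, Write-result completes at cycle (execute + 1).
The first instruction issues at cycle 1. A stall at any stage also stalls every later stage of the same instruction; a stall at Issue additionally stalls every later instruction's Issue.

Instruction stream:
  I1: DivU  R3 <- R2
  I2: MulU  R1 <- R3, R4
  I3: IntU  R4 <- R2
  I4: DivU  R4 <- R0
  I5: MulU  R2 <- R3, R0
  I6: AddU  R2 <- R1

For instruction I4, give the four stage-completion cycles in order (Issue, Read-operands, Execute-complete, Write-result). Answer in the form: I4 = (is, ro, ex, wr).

c1: I1→DivU
c2: I1 RO, I2→MulU
c3: I3→IntU
c4: I3 RO
c5: I3 EX
c9: I1 EX
c10: I1 WR R3
c11: I2 RO
c12: I3 WR R4
c13: I4→DivU
c14: I2 EX, I4 RO
c15: I2 WR R1
c16: I5→MulU
c17: I5 RO
c20: I5 EX
c21: I4 EX, I5 WR R2
c22: I4 WR R4, I6→AddU
c23: I6 RO
c25: I6 EX
c26: I6 WR R2

I4 = (13, 14, 21, 22)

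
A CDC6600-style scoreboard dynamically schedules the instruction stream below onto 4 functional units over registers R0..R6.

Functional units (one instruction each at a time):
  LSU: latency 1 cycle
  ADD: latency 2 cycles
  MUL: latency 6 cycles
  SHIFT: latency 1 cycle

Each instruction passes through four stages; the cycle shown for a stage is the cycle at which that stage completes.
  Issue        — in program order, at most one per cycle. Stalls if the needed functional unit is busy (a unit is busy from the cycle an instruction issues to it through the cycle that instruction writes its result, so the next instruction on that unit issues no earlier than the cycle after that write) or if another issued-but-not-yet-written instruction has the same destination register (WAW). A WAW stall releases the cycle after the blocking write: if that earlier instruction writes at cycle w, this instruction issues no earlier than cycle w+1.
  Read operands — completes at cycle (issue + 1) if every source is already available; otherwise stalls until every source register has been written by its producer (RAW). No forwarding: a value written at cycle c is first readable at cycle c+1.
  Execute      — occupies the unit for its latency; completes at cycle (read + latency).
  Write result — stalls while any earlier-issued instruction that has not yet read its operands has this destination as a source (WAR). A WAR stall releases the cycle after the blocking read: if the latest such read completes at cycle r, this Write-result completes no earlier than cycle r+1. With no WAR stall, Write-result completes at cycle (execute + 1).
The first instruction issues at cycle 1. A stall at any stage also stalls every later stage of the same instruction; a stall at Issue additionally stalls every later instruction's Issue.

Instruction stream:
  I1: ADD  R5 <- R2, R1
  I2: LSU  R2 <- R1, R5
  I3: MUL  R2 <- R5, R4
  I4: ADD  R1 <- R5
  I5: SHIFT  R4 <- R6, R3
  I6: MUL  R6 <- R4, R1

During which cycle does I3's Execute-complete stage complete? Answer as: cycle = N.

I1: IS=1 RO=2 EX=4 WR=5
I2: IS=2 RO=6 EX=7 WR=8  [RAW R5: wait I1 write@5]
I3: IS=9 RO=10 EX=16 WR=17  [WAW R2: wait I2 write@8]
I4: IS=10 RO=11 EX=13 WR=14
I5: IS=11 RO=12 EX=13 WR=14
I6: IS=18 RO=19 EX=25 WR=26  [struct: MUL busy until I3 writes@17]

cycle = 16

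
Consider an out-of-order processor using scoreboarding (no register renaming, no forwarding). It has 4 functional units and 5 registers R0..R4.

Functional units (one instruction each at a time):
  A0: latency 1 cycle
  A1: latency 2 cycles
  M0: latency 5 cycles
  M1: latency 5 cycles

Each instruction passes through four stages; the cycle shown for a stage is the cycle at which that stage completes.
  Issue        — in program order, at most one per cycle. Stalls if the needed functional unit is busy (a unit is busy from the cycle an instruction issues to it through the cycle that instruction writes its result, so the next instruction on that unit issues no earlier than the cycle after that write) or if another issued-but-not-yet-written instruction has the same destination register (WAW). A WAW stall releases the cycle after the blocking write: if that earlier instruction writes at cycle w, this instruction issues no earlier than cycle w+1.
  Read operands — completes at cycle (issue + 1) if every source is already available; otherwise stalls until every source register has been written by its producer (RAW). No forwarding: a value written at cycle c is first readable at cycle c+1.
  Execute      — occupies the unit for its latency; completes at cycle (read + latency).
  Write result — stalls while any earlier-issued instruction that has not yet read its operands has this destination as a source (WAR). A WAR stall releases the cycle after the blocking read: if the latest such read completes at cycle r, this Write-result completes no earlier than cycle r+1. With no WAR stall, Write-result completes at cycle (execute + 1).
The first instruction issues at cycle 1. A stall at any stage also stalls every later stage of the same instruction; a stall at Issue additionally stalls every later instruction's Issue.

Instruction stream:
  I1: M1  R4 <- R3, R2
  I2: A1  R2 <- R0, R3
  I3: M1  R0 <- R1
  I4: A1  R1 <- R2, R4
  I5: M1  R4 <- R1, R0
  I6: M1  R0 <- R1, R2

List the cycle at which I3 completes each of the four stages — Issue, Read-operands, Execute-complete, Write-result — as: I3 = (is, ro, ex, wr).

I3 = (9, 10, 15, 16)

I1  is:1  ro:2  ex:7  wr:8
I2  is:2  ro:3  ex:5  wr:6
I3  is:9  ro:10  ex:15  wr:16  — struct: M1 busy until I1 writes@8
I4  is:10  ro:11  ex:13  wr:14
I5  is:17  ro:18  ex:23  wr:24  — struct: M1 busy until I3 writes@16
I6  is:25  ro:26  ex:31  wr:32  — struct: M1 busy until I5 writes@24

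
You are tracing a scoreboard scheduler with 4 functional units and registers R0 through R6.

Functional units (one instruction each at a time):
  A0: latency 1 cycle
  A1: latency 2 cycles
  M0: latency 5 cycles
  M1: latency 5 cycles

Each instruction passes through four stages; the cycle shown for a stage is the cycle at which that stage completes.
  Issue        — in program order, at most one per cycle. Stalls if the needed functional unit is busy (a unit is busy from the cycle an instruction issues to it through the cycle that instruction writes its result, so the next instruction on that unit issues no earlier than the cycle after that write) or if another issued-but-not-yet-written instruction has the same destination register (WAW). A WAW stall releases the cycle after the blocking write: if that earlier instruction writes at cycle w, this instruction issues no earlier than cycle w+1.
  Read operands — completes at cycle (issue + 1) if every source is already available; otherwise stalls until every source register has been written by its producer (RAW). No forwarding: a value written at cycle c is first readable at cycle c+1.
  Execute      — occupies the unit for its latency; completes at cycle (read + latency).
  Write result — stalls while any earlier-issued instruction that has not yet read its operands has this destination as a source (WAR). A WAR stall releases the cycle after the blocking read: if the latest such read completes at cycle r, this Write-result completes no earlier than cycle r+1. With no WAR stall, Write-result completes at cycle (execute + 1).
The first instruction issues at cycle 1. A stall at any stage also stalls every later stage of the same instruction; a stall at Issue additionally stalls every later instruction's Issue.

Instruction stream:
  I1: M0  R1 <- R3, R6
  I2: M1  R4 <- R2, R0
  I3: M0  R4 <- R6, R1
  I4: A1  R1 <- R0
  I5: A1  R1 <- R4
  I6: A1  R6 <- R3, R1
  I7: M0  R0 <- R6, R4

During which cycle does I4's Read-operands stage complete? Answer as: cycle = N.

t=1  I1→M0
t=2  I1 RO; I2→M1
t=3  I2 RO
t=7  I1 EX
t=8  I1 WR R1; I2 EX
t=9  I2 WR R4
t=10  I3→M0
t=11  I3 RO; I4→A1
t=12  I4 RO
t=14  I4 EX
t=15  I4 WR R1
t=16  I3 EX; I5→A1
t=17  I3 WR R4
t=18  I5 RO
t=20  I5 EX
t=21  I5 WR R1
t=22  I6→A1
t=23  I6 RO; I7→M0
t=25  I6 EX
t=26  I6 WR R6
t=27  I7 RO
t=32  I7 EX
t=33  I7 WR R0

cycle = 12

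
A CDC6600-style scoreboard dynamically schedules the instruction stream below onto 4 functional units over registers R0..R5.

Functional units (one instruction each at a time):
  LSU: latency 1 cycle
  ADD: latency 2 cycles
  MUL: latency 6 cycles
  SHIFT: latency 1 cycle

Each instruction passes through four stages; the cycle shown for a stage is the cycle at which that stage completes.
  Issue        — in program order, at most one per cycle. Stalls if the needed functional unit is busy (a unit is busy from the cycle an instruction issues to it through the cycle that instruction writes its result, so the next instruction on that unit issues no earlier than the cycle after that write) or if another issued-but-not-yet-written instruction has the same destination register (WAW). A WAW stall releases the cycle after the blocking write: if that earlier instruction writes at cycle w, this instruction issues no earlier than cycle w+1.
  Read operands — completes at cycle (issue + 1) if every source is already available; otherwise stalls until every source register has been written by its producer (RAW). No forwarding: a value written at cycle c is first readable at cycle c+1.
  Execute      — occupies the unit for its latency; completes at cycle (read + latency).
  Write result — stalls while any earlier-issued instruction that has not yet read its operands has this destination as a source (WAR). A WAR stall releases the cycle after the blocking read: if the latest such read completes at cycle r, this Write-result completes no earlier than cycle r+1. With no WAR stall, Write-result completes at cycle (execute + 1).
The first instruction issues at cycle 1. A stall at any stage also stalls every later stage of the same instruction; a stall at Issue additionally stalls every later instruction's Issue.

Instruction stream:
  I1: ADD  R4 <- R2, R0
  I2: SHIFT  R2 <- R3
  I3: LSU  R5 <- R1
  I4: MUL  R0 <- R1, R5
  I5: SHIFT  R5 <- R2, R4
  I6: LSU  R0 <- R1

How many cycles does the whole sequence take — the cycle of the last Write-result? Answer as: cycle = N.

I1 -> (1, 2, 4, 5)
I2 -> (2, 3, 4, 5)
I3 -> (3, 4, 5, 6)
I4 -> (4, 7, 13, 14)  // RAW R5: wait I3 write@6
I5 -> (7, 8, 9, 10)  // WAW R5: wait I3 write@6
I6 -> (15, 16, 17, 18)  // WAW R0: wait I4 write@14

cycle = 18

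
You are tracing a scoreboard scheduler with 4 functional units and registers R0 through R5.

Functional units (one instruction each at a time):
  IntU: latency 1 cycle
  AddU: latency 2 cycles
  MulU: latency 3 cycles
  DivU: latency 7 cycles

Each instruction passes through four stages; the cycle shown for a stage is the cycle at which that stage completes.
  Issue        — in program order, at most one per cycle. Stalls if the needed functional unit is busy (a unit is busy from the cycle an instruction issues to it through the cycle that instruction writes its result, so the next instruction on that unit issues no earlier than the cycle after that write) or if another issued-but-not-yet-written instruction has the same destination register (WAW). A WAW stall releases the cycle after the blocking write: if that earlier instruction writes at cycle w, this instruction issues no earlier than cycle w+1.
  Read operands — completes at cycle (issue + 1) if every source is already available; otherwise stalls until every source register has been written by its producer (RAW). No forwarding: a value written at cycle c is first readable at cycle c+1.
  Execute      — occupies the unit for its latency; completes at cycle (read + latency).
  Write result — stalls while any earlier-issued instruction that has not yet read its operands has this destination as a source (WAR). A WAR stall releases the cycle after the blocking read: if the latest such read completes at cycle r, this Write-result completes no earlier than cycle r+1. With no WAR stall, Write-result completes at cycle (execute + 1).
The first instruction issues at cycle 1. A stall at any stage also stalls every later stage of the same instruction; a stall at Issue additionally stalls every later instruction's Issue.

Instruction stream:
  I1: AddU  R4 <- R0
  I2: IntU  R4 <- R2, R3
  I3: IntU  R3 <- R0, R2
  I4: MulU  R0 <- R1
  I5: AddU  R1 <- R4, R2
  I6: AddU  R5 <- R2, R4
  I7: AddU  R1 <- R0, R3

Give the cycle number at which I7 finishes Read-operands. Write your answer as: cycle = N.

cycle = 23

  I1 | 1 | 2 | 4 | 5
  I2 | 6 | 7 | 8 | 9   WAW R4: wait I1 write@5
  I3 | 10 | 11 | 12 | 13   struct: IntU busy until I2 writes@9
  I4 | 11 | 12 | 15 | 16
  I5 | 12 | 13 | 15 | 16
  I6 | 17 | 18 | 20 | 21   struct: AddU busy until I5 writes@16
  I7 | 22 | 23 | 25 | 26   struct: AddU busy until I6 writes@21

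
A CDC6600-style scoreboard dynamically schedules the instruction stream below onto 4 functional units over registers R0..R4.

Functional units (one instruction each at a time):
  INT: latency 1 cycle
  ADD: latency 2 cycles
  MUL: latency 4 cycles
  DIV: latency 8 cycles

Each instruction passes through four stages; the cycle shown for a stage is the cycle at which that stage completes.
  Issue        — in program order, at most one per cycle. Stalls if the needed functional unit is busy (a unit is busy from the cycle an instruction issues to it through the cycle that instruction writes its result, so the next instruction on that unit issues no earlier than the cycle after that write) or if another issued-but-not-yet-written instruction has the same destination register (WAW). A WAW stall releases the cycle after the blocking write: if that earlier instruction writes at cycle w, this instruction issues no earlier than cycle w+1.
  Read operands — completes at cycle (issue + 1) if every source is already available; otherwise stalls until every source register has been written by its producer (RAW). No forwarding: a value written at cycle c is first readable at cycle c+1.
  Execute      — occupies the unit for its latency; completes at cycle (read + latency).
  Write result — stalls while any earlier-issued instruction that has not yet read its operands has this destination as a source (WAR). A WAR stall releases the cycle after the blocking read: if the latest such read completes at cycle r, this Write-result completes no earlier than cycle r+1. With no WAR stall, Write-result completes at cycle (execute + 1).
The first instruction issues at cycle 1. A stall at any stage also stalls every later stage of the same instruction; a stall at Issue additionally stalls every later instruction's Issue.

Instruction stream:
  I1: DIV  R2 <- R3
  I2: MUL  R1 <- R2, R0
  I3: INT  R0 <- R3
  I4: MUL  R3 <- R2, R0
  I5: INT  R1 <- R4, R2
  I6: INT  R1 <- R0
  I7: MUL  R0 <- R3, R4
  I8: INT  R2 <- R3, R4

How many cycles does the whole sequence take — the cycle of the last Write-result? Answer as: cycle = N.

cycle = 31

1) issue 1, read 2, done 10, write 11
2) issue 2, read 12, done 16, write 17  <RAW R2: wait I1 write@11>
3) issue 3, read 4, done 5, write 13  <WAR R0: wait I2 read@12>
4) issue 18, read 19, done 23, write 24  <struct: MUL busy until I2 writes@17>
5) issue 19, read 20, done 21, write 22
6) issue 23, read 24, done 25, write 26  <struct: INT busy until I5 writes@22>
7) issue 25, read 26, done 30, write 31  <struct: MUL busy until I4 writes@24>
8) issue 27, read 28, done 29, write 30  <struct: INT busy until I6 writes@26>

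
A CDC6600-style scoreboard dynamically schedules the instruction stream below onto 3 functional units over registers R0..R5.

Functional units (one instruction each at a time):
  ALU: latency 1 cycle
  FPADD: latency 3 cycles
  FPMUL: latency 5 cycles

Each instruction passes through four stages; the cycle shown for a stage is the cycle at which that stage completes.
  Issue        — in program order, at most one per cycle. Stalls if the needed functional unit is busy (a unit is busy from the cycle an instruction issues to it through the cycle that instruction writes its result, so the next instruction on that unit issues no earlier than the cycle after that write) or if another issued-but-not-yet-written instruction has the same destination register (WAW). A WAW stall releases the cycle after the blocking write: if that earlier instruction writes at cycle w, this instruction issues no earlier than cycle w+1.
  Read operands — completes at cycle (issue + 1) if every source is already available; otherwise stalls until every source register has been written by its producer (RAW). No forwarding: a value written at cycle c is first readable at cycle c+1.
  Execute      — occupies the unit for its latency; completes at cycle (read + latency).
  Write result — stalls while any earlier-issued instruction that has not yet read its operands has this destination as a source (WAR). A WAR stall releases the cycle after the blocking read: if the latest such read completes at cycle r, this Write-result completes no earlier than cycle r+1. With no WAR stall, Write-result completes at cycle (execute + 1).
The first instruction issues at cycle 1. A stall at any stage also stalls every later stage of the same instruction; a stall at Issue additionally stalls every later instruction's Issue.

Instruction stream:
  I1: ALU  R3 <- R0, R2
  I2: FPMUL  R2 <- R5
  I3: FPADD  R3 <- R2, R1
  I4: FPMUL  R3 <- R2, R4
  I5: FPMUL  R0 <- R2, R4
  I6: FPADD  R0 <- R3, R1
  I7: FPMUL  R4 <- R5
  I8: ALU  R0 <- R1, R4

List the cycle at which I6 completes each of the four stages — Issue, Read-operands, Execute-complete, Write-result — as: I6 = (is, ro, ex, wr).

t=1  I1 issues→ALU
t=2  I1 reads, I2 issues→FPMUL
t=3  I1 exec-done, I2 reads
t=4  I1 writes R3
t=5  I3 issues→FPADD
t=8  I2 exec-done
t=9  I2 writes R2
t=10  I3 reads
t=13  I3 exec-done
t=14  I3 writes R3
t=15  I4 issues→FPMUL
t=16  I4 reads
t=21  I4 exec-done
t=22  I4 writes R3
t=23  I5 issues→FPMUL
t=24  I5 reads
t=29  I5 exec-done
t=30  I5 writes R0
t=31  I6 issues→FPADD
t=32  I6 reads, I7 issues→FPMUL
t=33  I7 reads
t=35  I6 exec-done
t=36  I6 writes R0
t=37  I8 issues→ALU
t=38  I7 exec-done
t=39  I7 writes R4
t=40  I8 reads
t=41  I8 exec-done
t=42  I8 writes R0

I6 = (31, 32, 35, 36)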